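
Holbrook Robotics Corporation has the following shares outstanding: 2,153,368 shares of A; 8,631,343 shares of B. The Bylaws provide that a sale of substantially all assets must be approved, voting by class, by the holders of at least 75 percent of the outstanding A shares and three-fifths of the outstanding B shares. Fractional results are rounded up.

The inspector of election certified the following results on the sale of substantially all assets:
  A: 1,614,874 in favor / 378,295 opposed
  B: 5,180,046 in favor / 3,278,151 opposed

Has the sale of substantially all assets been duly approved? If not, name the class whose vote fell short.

A: 3/4 of 2153368 = 1615026; 1,615,026 required, 1,614,874 in favor — not approved.
B: 3/5 of 8631343 = 5178805.80, rounded up to 5178806; 5,178,806 required, 5,180,046 in favor — approved.

Not approved — the A shares did not give the required vote.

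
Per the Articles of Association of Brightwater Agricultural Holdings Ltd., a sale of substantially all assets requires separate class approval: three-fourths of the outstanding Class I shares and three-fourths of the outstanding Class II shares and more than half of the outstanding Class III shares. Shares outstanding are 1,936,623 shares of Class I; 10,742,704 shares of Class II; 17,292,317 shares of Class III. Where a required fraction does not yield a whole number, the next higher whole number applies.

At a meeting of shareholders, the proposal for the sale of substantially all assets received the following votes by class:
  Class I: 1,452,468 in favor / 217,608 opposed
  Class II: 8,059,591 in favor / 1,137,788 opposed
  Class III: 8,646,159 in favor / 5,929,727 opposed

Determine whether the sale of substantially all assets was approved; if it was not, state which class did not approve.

Class I: 3/4 of 1936623 = 1452467.25, rounded up to 1452468; 1,452,468 required, 1,452,468 in favor — approved.
Class II: 3/4 of 10742704 = 8057028; 8,057,028 required, 8,059,591 in favor — approved.
Class III: a majority of 17292317 is 8646159; 8,646,159 required, 8,646,159 in favor — approved.

Approved — every class gave the required vote.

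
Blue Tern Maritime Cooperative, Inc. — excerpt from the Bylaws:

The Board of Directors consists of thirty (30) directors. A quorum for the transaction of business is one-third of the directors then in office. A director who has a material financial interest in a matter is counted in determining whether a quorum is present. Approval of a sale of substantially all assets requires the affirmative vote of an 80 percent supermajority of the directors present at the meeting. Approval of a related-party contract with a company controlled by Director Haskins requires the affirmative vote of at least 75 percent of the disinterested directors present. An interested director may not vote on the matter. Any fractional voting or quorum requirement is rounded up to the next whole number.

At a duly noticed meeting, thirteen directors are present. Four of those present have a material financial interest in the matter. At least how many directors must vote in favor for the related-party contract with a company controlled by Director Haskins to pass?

7

The related-party contract with a company controlled by Director Haskins requires three-fourths of the disinterested directors present (13 − 4 = 9).
3/4 of 9 = 6.75, rounded up to 7.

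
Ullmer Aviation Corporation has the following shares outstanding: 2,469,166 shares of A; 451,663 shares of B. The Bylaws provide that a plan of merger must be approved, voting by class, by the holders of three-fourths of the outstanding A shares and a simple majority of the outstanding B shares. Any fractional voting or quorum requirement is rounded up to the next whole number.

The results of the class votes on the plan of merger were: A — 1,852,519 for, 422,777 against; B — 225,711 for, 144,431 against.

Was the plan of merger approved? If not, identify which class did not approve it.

A: 3/4 of 2469166 = 1851874.50, rounded up to 1851875; 1,851,875 required, 1,852,519 in favor — approved.
B: a majority of 451663 is 225832; 225,832 required, 225,711 in favor — not approved.

Not approved — the B shares did not give the required vote.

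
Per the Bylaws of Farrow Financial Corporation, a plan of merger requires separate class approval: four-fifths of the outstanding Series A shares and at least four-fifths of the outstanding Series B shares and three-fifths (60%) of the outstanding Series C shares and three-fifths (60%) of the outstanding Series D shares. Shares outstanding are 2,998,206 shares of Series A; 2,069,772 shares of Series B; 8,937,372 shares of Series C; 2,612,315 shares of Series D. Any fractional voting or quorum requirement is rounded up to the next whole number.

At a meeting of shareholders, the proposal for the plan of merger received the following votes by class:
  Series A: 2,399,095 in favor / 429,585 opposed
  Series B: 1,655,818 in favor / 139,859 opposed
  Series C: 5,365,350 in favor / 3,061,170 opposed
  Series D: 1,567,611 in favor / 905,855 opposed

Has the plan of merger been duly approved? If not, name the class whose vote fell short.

Series A: 4/5 of 2998206 = 2398564.80, rounded up to 2398565; 2,398,565 required, 2,399,095 in favor — approved.
Series B: 4/5 of 2069772 = 1655817.60, rounded up to 1655818; 1,655,818 required, 1,655,818 in favor — approved.
Series C: 3/5 of 8937372 = 5362423.20, rounded up to 5362424; 5,362,424 required, 5,365,350 in favor — approved.
Series D: 3/5 of 2612315 = 1567389; 1,567,389 required, 1,567,611 in favor — approved.

Approved — every class gave the required vote.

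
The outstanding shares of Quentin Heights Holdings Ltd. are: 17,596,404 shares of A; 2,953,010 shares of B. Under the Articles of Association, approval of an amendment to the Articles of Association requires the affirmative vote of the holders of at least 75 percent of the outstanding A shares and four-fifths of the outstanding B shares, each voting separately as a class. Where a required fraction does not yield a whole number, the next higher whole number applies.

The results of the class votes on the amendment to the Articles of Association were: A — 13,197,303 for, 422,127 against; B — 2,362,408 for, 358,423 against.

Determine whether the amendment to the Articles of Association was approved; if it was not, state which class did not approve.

Approved — every class gave the required vote.

A: 3/4 of 17596404 = 13197303; 13,197,303 required, 13,197,303 in favor — approved.
B: 4/5 of 2953010 = 2362408; 2,362,408 required, 2,362,408 in favor — approved.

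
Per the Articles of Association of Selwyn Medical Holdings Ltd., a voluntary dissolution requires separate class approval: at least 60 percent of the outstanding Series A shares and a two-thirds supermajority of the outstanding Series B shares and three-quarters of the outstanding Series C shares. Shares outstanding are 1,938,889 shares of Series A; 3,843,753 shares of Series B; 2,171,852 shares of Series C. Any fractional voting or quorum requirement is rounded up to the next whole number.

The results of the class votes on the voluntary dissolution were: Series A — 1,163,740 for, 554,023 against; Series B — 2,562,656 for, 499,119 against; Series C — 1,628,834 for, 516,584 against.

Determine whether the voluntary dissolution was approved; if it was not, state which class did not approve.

Series A: 3/5 of 1938889 = 1163333.40, rounded up to 1163334; 1,163,334 required, 1,163,740 in favor — approved.
Series B: 2/3 of 3843753 = 2562502; 2,562,502 required, 2,562,656 in favor — approved.
Series C: 3/4 of 2171852 = 1628889; 1,628,889 required, 1,628,834 in favor — not approved.

Not approved — the Series C shares did not give the required vote.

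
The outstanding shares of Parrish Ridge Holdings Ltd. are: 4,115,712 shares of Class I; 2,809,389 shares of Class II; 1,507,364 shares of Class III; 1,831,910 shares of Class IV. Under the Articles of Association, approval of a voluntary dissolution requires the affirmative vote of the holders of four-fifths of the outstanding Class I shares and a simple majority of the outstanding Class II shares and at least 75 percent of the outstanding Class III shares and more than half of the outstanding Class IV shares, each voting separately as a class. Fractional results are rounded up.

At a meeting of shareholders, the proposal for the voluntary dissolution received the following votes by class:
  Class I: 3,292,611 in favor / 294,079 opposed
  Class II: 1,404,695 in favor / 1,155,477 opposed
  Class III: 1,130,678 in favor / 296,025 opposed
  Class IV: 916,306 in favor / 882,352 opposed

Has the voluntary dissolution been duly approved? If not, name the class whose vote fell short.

Class I: 4/5 of 4115712 = 3292569.60, rounded up to 3292570; 3,292,570 required, 3,292,611 in favor — approved.
Class II: a majority of 2809389 is 1404695; 1,404,695 required, 1,404,695 in favor — approved.
Class III: 3/4 of 1507364 = 1130523; 1,130,523 required, 1,130,678 in favor — approved.
Class IV: a majority of 1831910 is 915956; 915,956 required, 916,306 in favor — approved.

Approved — every class gave the required vote.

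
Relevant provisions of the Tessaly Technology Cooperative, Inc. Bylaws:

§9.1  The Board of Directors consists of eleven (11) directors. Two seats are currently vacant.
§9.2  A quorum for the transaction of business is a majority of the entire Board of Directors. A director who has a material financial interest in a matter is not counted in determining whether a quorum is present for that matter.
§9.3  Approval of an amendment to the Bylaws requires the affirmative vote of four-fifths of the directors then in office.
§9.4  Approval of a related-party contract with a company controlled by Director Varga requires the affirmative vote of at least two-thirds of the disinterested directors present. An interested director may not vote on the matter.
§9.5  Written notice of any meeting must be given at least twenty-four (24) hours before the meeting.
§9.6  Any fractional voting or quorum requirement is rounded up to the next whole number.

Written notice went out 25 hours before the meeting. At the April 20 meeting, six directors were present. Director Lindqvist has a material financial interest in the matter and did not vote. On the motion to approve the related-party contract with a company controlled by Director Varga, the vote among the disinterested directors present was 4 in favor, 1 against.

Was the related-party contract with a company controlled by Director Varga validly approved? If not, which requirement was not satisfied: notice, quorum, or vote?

Notice: 25 hours given; 24 required (25 ≥ 24). Satisfied.
Quorum: 6 present, but the 1 interested director does not count, leaving 5. Quorum is 6. Not satisfied.
Vote: the related-party contract with a company controlled by Director Varga requires two-thirds of the disinterested directors present (6 − 1 = 5). 2/3 of 5 = 3.33, rounded up to 4, so 4 affirmative votes are needed; 4 voted in favor. Satisfied. (Moot — without a quorum no business can be validly transacted.)

Invalid — quorum requirement not satisfied.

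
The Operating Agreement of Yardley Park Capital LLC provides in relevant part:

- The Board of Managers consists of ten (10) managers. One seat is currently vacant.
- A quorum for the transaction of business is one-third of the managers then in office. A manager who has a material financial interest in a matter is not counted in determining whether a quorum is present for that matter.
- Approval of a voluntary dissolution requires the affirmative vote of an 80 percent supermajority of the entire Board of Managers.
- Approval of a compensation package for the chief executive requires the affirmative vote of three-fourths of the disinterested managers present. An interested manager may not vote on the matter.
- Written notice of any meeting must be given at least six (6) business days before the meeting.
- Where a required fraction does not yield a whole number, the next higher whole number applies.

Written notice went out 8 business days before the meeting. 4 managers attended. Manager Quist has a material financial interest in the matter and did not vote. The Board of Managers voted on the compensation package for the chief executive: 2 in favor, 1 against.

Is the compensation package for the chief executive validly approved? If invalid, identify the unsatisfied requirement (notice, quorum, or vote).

Notice: 8 business days given; 6 required (8 ≥ 6). Satisfied.
Quorum: 4 present, but the 1 interested manager does not count, leaving 3. Quorum is 3. Satisfied.
Vote: the compensation package for the chief executive requires three-fourths of the disinterested managers present (4 − 1 = 3). 3/4 of 3 = 2.25, rounded up to 3, so 3 affirmative votes are needed; 2 voted in favor. Not satisfied.

Invalid — vote requirement not satisfied.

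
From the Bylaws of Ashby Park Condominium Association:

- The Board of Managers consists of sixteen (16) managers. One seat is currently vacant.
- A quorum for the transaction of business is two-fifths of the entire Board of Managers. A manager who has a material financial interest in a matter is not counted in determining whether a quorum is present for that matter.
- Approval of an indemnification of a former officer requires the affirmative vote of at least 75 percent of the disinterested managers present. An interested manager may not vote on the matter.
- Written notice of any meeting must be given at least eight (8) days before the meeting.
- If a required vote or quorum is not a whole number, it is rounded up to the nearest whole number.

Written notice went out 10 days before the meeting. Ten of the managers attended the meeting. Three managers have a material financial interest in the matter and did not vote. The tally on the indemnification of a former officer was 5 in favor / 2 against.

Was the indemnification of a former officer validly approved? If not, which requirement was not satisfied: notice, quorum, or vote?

Notice: 10 days given; 8 required (10 ≥ 8). Satisfied.
Quorum: 10 present, but the 3 interested managers do not count, leaving 7. Quorum is 7. Satisfied.
Vote: the indemnification of a former officer requires three-fourths of the disinterested managers present (10 − 3 = 7). 3/4 of 7 = 5.25, rounded up to 6, so 6 affirmative votes are needed; 5 voted in favor. Not satisfied.

Invalid — vote requirement not satisfied.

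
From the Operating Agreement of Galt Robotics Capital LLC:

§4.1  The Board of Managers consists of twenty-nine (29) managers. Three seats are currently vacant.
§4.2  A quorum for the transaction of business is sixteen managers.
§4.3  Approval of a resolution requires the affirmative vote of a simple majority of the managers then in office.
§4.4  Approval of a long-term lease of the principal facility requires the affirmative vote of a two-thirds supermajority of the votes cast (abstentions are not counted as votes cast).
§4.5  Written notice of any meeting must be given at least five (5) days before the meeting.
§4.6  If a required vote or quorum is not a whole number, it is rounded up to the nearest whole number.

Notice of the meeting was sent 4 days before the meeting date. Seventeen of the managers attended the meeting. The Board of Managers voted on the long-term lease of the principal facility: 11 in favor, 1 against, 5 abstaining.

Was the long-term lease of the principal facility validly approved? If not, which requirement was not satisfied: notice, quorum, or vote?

Invalid — notice requirement not satisfied.

Notice: 4 days given; 5 required (4 < 5). Not satisfied.
Quorum: 17 present; quorum is 16. Satisfied.
Vote: the long-term lease of the principal facility requires two-thirds of the votes cast (17 present − 5 abstaining = 12). 2/3 of 12 = 8, so 8 affirmative votes are needed; 11 voted in favor. Satisfied.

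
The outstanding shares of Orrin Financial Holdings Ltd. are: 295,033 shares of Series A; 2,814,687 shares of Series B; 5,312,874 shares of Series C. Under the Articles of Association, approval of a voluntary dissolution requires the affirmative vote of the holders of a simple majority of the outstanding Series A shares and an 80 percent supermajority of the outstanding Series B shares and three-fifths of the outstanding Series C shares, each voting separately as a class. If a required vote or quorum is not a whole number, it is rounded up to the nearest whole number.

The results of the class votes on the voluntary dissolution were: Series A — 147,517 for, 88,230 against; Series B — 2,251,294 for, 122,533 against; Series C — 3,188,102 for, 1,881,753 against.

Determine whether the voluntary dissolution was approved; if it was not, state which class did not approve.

Series A: a majority of 295033 is 147517; 147,517 required, 147,517 in favor — approved.
Series B: 4/5 of 2814687 = 2251749.60, rounded up to 2251750; 2,251,750 required, 2,251,294 in favor — not approved.
Series C: 3/5 of 5312874 = 3187724.40, rounded up to 3187725; 3,187,725 required, 3,188,102 in favor — approved.

Not approved — the Series B shares did not give the required vote.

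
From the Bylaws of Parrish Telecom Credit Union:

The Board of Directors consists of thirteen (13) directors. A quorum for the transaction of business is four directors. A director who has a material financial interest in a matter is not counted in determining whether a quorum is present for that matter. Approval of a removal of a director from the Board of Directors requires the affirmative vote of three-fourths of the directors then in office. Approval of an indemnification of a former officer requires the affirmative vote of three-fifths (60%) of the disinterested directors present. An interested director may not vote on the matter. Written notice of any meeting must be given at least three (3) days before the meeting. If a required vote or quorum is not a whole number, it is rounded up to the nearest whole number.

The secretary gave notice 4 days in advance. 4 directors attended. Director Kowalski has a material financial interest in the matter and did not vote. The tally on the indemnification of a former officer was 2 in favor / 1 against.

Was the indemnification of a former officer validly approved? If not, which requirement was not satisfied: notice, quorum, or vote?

Notice: 4 days given; 3 required (4 ≥ 3). Satisfied.
Quorum: 4 present, but the 1 interested director does not count, leaving 3. Quorum is 4. Not satisfied.
Vote: the indemnification of a former officer requires three-fifths of the disinterested directors present (4 − 1 = 3). 3/5 of 3 = 1.80, rounded up to 2, so 2 affirmative votes are needed; 2 voted in favor. Satisfied. (Moot — without a quorum no business can be validly transacted.)

Invalid — quorum requirement not satisfied.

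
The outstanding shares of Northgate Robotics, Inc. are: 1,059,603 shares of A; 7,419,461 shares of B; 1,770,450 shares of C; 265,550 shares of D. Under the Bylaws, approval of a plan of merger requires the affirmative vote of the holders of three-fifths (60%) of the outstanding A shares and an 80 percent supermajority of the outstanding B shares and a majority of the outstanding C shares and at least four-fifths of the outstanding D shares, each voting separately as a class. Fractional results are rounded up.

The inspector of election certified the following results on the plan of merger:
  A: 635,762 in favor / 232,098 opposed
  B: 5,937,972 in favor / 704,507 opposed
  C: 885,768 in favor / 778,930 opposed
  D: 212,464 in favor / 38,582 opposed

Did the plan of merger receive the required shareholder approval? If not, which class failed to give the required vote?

Approved — every class gave the required vote.

A: 3/5 of 1059603 = 635761.80, rounded up to 635762; 635,762 required, 635,762 in favor — approved.
B: 4/5 of 7419461 = 5935568.80, rounded up to 5935569; 5,935,569 required, 5,937,972 in favor — approved.
C: a majority of 1770450 is 885226; 885,226 required, 885,768 in favor — approved.
D: 4/5 of 265550 = 212440; 212,440 required, 212,464 in favor — approved.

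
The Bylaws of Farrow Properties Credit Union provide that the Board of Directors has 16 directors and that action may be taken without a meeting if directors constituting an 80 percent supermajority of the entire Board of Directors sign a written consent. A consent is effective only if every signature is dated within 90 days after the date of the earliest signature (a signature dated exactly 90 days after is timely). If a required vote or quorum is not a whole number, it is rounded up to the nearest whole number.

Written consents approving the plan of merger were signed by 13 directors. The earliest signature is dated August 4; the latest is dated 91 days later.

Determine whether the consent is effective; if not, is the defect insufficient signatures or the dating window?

Signatures required: an 80 percent supermajority of 16 — 4/5 of 16 = 12.80, rounded up to 13, so 13 needed; 13 signed. Sufficient.
Dating window: the latest signature is 91 days after the earliest; the limit is 90 days. Outside the window.

Not effective — dating-window requirement not satisfied.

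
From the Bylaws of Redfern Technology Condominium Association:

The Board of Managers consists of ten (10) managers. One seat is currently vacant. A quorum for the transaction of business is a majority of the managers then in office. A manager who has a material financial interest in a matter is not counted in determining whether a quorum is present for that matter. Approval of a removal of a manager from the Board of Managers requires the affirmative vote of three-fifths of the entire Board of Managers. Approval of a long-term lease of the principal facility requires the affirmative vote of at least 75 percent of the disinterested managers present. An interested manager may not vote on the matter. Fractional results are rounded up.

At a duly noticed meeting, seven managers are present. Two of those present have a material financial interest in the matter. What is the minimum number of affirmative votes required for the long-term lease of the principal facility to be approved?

The long-term lease of the principal facility requires three-fourths of the disinterested managers present (7 − 2 = 5).
3/4 of 5 = 3.75, rounded up to 4.

4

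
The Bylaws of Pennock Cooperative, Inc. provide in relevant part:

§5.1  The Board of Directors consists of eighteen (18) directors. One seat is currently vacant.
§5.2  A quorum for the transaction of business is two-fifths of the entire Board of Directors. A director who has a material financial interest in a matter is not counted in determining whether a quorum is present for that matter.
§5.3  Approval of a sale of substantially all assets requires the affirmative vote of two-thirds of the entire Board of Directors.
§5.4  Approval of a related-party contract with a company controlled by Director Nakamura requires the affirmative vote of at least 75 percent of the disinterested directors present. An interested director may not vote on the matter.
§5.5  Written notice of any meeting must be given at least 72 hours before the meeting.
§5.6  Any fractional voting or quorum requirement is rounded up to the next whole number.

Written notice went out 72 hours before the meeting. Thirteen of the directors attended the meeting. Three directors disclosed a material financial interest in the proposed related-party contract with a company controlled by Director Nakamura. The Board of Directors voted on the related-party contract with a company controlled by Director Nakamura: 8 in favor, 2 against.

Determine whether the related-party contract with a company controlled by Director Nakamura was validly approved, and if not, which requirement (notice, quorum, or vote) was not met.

Valid — all requirements satisfied.

Notice: 72 hours given; 72 required (72 ≥ 72). Satisfied.
Quorum: 13 present, but the 3 interested directors do not count, leaving 10. Quorum is 8. Satisfied.
Vote: the related-party contract with a company controlled by Director Nakamura requires three-fourths of the disinterested directors present (13 − 3 = 10). 3/4 of 10 = 7.50, rounded up to 8, so 8 affirmative votes are needed; 8 voted in favor. Satisfied.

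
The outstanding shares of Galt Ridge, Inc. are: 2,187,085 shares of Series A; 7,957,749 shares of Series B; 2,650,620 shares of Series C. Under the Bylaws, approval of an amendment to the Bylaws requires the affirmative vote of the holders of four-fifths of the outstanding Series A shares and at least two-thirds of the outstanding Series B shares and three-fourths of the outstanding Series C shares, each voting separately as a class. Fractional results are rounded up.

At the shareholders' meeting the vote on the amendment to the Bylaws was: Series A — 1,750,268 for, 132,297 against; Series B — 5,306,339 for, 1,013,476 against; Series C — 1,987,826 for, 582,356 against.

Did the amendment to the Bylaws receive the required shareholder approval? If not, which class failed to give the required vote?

Not approved — the Series C shares did not give the required vote.

Series A: 4/5 of 2187085 = 1749668; 1,749,668 required, 1,750,268 in favor — approved.
Series B: 2/3 of 7957749 = 5305166; 5,305,166 required, 5,306,339 in favor — approved.
Series C: 3/4 of 2650620 = 1987965; 1,987,965 required, 1,987,826 in favor — not approved.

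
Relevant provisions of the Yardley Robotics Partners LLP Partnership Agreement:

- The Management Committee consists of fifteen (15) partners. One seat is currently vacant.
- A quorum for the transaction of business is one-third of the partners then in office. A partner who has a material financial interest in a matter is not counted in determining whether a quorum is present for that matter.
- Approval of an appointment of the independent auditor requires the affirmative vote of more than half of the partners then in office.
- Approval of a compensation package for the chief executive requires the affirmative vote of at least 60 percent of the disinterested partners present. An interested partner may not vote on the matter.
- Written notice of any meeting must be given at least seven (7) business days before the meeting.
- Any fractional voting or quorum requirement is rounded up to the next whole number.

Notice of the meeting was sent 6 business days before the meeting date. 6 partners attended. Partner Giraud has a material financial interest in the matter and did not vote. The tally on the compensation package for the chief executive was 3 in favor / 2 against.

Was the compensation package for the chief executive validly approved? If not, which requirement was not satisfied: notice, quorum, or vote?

Invalid — notice requirement not satisfied.

Notice: 6 business days given; 7 required (6 < 7). Not satisfied.
Quorum: 6 present, but the 1 interested partner does not count, leaving 5. Quorum is 5. Satisfied.
Vote: the compensation package for the chief executive requires three-fifths of the disinterested partners present (6 − 1 = 5). 3/5 of 5 = 3, so 3 affirmative votes are needed; 3 voted in favor. Satisfied.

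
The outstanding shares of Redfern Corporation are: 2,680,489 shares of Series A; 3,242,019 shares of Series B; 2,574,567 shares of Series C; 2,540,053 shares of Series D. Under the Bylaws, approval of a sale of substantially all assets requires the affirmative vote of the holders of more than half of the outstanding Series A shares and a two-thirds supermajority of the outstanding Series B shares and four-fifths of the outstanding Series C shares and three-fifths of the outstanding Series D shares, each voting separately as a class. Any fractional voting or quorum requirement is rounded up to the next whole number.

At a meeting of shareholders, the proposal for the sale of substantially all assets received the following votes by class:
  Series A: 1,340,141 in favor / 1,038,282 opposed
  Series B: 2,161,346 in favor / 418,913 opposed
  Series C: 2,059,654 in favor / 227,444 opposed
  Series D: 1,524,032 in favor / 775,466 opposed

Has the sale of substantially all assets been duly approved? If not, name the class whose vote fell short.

Series A: a majority of 2680489 is 1340245; 1,340,245 required, 1,340,141 in favor — not approved.
Series B: 2/3 of 3242019 = 2161346; 2,161,346 required, 2,161,346 in favor — approved.
Series C: 4/5 of 2574567 = 2059653.60, rounded up to 2059654; 2,059,654 required, 2,059,654 in favor — approved.
Series D: 3/5 of 2540053 = 1524031.80, rounded up to 1524032; 1,524,032 required, 1,524,032 in favor — approved.

Not approved — the Series A shares did not give the required vote.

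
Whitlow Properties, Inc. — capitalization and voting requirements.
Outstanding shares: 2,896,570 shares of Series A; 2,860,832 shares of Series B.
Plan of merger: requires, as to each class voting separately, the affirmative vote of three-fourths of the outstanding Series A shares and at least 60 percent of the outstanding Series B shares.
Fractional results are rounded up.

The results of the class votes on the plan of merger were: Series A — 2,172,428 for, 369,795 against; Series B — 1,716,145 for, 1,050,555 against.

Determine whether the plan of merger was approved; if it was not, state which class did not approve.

Series A: 3/4 of 2896570 = 2172427.50, rounded up to 2172428; 2,172,428 required, 2,172,428 in favor — approved.
Series B: 3/5 of 2860832 = 1716499.20, rounded up to 1716500; 1,716,500 required, 1,716,145 in favor — not approved.

Not approved — the Series B shares did not give the required vote.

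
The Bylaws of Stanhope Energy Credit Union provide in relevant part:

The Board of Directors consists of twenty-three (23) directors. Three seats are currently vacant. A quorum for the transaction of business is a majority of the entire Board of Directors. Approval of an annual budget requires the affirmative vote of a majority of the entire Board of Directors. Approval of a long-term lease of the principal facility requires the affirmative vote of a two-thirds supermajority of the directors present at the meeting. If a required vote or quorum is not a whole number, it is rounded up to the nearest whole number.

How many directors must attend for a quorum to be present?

A majority of 23 is 12.

12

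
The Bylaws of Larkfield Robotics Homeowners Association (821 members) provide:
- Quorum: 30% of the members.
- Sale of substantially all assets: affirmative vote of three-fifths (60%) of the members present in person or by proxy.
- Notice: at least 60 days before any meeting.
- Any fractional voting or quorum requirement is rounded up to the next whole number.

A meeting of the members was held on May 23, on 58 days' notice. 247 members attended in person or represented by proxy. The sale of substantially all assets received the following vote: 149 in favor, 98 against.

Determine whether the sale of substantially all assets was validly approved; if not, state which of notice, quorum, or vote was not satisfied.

Invalid — notice requirement not satisfied.

Notice: 58 days given; 60 required. Not satisfied.
Quorum: 30% of 821 = 246.30, rounded up to 247; 247 present. Satisfied.
Vote: requires three-fifths of those present (247); 3/5 of 247 = 148.20, rounded up to 149, so 149 needed; 149 in favor. Satisfied.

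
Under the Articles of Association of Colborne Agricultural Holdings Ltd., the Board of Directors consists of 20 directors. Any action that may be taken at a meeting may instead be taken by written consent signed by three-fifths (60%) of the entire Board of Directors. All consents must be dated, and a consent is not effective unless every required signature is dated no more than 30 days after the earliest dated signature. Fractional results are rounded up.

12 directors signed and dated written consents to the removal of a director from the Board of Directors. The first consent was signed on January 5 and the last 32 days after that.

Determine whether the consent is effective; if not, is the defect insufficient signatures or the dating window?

Signatures required: three-fifths (60%) of 20 — 3/5 of 20 = 12, so 12 needed; 12 signed. Sufficient.
Dating window: the latest signature is 32 days after the earliest; the limit is 30 days. Outside the window.

Not effective — dating-window requirement not satisfied.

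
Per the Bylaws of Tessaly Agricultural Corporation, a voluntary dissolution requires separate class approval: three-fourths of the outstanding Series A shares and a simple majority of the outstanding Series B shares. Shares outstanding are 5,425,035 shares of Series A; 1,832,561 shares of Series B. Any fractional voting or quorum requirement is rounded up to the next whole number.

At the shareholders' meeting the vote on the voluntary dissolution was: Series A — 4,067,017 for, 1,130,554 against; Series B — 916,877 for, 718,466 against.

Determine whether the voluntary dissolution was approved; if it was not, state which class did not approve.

Series A: 3/4 of 5425035 = 4068776.25, rounded up to 4068777; 4,068,777 required, 4,067,017 in favor — not approved.
Series B: a majority of 1832561 is 916281; 916,281 required, 916,877 in favor — approved.

Not approved — the Series A shares did not give the required vote.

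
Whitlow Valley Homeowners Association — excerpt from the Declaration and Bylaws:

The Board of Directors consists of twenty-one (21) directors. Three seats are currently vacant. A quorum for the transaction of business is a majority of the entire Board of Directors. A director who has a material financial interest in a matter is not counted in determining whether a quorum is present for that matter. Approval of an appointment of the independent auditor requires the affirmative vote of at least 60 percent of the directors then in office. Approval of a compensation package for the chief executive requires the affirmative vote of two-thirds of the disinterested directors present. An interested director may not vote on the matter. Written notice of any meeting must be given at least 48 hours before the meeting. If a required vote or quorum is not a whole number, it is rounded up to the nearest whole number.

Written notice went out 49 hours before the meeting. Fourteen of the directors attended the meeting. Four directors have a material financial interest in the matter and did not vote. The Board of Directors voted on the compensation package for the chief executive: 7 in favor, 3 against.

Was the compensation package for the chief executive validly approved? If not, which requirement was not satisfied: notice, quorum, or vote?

Invalid — quorum requirement not satisfied.

Notice: 49 hours given; 48 required (49 ≥ 48). Satisfied.
Quorum: 14 present, but the 4 interested directors do not count, leaving 10. Quorum is 11. Not satisfied.
Vote: the compensation package for the chief executive requires two-thirds of the disinterested directors present (14 − 4 = 10). 2/3 of 10 = 6.67, rounded up to 7, so 7 affirmative votes are needed; 7 voted in favor. Satisfied. (Moot — without a quorum no business can be validly transacted.)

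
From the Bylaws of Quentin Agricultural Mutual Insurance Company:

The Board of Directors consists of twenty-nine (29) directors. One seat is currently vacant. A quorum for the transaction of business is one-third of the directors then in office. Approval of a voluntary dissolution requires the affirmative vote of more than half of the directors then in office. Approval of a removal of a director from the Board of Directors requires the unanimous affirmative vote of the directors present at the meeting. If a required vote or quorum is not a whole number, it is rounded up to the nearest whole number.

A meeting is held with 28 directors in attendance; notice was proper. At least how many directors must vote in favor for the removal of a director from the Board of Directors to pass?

28

The removal of a director from the Board of Directors requires the unanimous vote of the directors present (28).
Unanimous means all 28.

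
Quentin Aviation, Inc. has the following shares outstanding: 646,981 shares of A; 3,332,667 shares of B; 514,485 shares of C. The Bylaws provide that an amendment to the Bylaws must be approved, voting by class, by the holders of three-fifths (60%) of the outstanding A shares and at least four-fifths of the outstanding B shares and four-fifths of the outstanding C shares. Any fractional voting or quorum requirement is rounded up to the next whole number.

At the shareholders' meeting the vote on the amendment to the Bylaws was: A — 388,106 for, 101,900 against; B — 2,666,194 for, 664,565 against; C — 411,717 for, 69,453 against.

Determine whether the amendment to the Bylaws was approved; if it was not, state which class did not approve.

Not approved — the A shares did not give the required vote.

A: 3/5 of 646981 = 388188.60, rounded up to 388189; 388,189 required, 388,106 in favor — not approved.
B: 4/5 of 3332667 = 2666133.60, rounded up to 2666134; 2,666,134 required, 2,666,194 in favor — approved.
C: 4/5 of 514485 = 411588; 411,588 required, 411,717 in favor — approved.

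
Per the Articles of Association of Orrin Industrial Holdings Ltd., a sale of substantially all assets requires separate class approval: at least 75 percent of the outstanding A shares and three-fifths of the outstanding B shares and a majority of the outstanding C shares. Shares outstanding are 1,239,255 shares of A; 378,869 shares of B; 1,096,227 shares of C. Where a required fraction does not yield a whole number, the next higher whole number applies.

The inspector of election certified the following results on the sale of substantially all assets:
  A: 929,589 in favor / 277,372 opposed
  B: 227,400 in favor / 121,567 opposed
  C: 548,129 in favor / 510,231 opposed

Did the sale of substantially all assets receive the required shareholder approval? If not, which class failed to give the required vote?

A: 3/4 of 1239255 = 929441.25, rounded up to 929442; 929,442 required, 929,589 in favor — approved.
B: 3/5 of 378869 = 227321.40, rounded up to 227322; 227,322 required, 227,400 in favor — approved.
C: a majority of 1096227 is 548114; 548,114 required, 548,129 in favor — approved.

Approved — every class gave the required vote.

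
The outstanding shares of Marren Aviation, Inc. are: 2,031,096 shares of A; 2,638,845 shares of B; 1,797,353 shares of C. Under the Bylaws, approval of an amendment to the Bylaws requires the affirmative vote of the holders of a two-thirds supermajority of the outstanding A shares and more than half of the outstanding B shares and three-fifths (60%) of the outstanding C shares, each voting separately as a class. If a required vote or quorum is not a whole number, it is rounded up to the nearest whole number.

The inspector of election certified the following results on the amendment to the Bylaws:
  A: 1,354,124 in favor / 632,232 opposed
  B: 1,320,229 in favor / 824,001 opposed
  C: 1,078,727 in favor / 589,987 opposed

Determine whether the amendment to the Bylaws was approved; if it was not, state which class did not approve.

Approved — every class gave the required vote.

A: 2/3 of 2031096 = 1354064; 1,354,064 required, 1,354,124 in favor — approved.
B: a majority of 2638845 is 1319423; 1,319,423 required, 1,320,229 in favor — approved.
C: 3/5 of 1797353 = 1078411.80, rounded up to 1078412; 1,078,412 required, 1,078,727 in favor — approved.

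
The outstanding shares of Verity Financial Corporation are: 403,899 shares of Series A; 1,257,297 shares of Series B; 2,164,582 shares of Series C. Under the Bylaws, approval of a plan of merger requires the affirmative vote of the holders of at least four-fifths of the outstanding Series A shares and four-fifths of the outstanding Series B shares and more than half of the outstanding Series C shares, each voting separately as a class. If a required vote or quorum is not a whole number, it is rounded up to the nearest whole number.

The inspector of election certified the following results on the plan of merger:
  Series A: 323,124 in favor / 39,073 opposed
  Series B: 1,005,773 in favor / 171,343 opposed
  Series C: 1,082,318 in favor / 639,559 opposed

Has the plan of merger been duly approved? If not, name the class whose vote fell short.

Series A: 4/5 of 403899 = 323119.20, rounded up to 323120; 323,120 required, 323,124 in favor — approved.
Series B: 4/5 of 1257297 = 1005837.60, rounded up to 1005838; 1,005,838 required, 1,005,773 in favor — not approved.
Series C: a majority of 2164582 is 1082292; 1,082,292 required, 1,082,318 in favor — approved.

Not approved — the Series B shares did not give the required vote.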